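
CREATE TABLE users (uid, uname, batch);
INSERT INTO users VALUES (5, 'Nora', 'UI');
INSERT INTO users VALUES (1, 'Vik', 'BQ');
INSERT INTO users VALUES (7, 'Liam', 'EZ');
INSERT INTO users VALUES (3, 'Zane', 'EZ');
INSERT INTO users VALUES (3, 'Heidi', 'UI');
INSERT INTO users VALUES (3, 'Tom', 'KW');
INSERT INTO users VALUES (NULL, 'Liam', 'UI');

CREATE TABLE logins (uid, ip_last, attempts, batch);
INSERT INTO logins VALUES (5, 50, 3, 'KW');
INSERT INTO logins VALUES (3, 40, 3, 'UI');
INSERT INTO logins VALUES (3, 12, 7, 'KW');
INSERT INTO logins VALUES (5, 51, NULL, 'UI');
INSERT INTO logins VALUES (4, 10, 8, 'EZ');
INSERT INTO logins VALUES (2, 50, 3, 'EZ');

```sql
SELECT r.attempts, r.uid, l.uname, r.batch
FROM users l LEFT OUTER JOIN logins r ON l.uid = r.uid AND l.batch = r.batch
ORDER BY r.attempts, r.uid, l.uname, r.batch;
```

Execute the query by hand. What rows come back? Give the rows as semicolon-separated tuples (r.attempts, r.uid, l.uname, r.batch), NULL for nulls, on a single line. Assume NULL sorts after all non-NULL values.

(3, 3, Heidi, UI); (7, 3, Tom, KW); (NULL, 5, Nora, UI); (NULL, NULL, Liam, NULL); (NULL, NULL, Liam, NULL); (NULL, NULL, Vik, NULL); (NULL, NULL, Zane, NULL)

LEFT JOIN keeps every row from `users`; unmatched rows get NULL for `logins`'s columns.
Matching on l.uid = r.uid AND l.batch = r.batch. A NULL in a compared column never satisfies the condition.
Matched pairs: 3; unmatched l rows kept: 4.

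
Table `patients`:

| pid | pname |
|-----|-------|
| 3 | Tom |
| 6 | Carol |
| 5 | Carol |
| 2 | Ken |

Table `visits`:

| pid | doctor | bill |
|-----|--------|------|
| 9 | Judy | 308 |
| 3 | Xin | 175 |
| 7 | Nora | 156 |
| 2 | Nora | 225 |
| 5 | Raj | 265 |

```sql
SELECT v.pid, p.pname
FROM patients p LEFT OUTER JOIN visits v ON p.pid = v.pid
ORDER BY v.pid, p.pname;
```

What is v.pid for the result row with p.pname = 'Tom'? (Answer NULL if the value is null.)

LEFT JOIN keeps every row from `patients`; unmatched rows get NULL for `visits`'s columns.
Matching on p.pid = v.pid.
Matched pairs: 3; unmatched p rows kept: 1.

3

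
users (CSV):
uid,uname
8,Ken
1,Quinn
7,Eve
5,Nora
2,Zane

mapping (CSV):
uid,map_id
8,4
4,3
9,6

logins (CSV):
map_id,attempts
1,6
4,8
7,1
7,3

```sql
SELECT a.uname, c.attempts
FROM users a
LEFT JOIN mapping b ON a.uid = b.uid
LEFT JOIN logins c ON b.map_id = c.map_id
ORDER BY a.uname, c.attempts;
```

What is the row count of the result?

5

Evaluate left to right. First `users a LEFT JOIN mapping b` on uid: 5 row(s).
Then LEFT JOIN `logins c` on map_id: each of those 5 rows is kept; rows whose b.map_id has no match in c get NULL for c's columns.
Result: 5 row(s).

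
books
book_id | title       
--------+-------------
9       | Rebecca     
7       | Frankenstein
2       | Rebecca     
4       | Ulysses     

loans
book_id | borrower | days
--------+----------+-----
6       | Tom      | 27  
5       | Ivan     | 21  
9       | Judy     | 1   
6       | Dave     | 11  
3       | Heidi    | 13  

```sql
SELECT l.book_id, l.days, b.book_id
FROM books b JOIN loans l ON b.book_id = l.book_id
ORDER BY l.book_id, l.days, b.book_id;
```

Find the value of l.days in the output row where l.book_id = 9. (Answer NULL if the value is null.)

INNER JOIN keeps only pairs where the ON condition holds.
Matching on b.book_id = l.book_id.
- book_id=9: 1 matching l row(s), so 1 row(s) emitted.
- book_id=7: no matching l row, dropped.
- book_id=2: no matching l row, dropped.
- book_id=4: no matching l row, dropped.

1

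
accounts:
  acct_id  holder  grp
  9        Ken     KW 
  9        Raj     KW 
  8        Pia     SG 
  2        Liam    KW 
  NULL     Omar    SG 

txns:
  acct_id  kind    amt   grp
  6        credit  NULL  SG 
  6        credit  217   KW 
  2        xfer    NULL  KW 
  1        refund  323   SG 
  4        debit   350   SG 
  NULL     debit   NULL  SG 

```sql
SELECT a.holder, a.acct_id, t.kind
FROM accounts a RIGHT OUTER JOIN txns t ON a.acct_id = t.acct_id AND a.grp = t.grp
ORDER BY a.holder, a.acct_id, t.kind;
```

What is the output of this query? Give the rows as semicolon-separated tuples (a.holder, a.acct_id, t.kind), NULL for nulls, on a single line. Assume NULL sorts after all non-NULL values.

(Liam, 2, xfer); (NULL, NULL, credit); (NULL, NULL, credit); (NULL, NULL, debit); (NULL, NULL, debit); (NULL, NULL, refund)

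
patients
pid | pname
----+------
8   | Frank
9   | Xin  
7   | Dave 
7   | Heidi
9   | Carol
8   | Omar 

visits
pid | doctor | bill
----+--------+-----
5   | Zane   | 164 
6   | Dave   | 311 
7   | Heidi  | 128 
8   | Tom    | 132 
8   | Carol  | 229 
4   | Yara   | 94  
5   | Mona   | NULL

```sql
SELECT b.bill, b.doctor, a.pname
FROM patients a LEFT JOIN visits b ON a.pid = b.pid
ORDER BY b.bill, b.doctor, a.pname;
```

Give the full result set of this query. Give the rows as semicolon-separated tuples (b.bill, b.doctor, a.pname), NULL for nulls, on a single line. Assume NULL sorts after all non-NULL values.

(128, Heidi, Dave); (128, Heidi, Heidi); (132, Tom, Frank); (132, Tom, Omar); (229, Carol, Frank); (229, Carol, Omar); (NULL, NULL, Carol); (NULL, NULL, Xin)

LEFT JOIN keeps every row from `patients`; unmatched rows get NULL for `visits`'s columns.
Matching on a.pid = b.pid.
Matched pairs: 6; unmatched a rows kept: 2.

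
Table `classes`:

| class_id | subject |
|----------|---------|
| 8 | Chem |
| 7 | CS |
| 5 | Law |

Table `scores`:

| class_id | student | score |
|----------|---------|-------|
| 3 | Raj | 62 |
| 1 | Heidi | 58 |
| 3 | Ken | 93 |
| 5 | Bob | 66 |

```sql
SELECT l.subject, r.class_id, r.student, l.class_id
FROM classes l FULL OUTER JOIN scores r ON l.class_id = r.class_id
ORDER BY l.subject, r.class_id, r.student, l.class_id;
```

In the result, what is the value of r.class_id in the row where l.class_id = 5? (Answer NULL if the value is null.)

5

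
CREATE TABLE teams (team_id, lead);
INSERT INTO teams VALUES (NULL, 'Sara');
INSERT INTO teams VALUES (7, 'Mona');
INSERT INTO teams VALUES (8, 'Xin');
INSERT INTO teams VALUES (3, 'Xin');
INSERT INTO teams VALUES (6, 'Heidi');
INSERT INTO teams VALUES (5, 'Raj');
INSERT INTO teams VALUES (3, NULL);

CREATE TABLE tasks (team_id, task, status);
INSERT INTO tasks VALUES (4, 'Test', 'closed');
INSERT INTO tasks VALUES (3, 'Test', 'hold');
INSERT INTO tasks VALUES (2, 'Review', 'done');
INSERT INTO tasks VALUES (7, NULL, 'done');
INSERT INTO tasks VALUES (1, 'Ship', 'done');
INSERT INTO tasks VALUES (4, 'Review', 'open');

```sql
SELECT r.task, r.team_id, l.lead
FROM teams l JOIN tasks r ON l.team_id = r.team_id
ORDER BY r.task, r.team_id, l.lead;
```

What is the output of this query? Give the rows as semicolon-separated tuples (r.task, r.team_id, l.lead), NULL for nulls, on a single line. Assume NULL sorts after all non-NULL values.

INNER JOIN keeps only pairs where the ON condition holds.
Matching on l.team_id = r.team_id. A NULL in a compared column never satisfies the condition.
- l row (team_id=NULL): no match → dropped.
- l row (team_id=7): matches 1 r row(s) → 1 output row(s).
- l row (team_id=8): no match → dropped.
- l row (team_id=3): matches 1 r row(s) → 1 output row(s).
- l row (team_id=6): no match → dropped.
- l row (team_id=5): no match → dropped.
- l row (team_id=3): matches 1 r row(s) → 1 output row(s).
After projecting and ordering:
r.task | r.team_id | l.lead
Test | 3 | Xin
Test | 3 | NULL
NULL | 7 | Mona

(Test, 3, Xin); (Test, 3, NULL); (NULL, 7, Mona)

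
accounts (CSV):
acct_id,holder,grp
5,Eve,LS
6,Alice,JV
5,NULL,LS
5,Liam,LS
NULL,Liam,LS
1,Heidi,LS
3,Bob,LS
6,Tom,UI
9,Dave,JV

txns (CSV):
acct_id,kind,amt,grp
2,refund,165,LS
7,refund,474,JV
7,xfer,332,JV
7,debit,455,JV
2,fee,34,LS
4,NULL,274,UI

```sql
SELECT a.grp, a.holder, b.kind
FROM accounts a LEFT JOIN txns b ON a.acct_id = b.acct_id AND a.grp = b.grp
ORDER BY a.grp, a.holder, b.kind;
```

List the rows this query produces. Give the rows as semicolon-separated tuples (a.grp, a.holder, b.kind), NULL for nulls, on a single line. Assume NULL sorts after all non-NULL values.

(JV, Alice, NULL); (JV, Dave, NULL); (LS, Bob, NULL); (LS, Eve, NULL); (LS, Heidi, NULL); (LS, Liam, NULL); (LS, Liam, NULL); (LS, NULL, NULL); (UI, Tom, NULL)

LEFT JOIN keeps every row from `accounts`; unmatched rows get NULL for `txns`'s columns.
Matching on a.acct_id = b.acct_id AND a.grp = b.grp. A NULL in a compared column never satisfies the condition.
- a row (acct_id=5, grp=LS): no match → kept, b columns NULL.
- a row (acct_id=6, grp=JV): no match → kept, b columns NULL.
- a row (acct_id=5, grp=LS): no match → kept, b columns NULL.
- a row (acct_id=5, grp=LS): no match → kept, b columns NULL.
- a row (acct_id=NULL, grp=LS): no match → kept, b columns NULL.
- a row (acct_id=1, grp=LS): no match → kept, b columns NULL.
- a row (acct_id=3, grp=LS): no match → kept, b columns NULL.
- a row (acct_id=6, grp=UI): no match → kept, b columns NULL.
- a row (acct_id=9, grp=JV): no match → kept, b columns NULL.
After projecting and ordering:
a.grp | a.holder | b.kind
JV | Alice | NULL
JV | Dave | NULL
LS | Bob | NULL
LS | Eve | NULL
LS | Heidi | NULL
LS | Liam | NULL
LS | Liam | NULL
LS | NULL | NULL
UI | Tom | NULL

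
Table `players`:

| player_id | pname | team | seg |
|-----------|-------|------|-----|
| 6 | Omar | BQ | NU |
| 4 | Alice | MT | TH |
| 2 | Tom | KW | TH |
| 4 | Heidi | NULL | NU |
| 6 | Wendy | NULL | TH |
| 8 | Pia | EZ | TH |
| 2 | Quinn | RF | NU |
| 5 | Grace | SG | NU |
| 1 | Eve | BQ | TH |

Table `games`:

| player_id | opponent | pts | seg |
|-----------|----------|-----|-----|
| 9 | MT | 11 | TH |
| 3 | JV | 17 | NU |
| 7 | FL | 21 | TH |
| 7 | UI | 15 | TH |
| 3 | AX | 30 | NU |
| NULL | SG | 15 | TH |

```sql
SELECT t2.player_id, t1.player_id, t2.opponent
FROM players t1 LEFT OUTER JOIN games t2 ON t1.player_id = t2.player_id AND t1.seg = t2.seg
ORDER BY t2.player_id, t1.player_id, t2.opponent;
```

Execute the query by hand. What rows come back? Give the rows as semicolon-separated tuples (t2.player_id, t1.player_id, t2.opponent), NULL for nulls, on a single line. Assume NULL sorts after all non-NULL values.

LEFT JOIN keeps every row from `players`; unmatched rows get NULL for `games`'s columns.
Matching on t1.player_id = t2.player_id AND t1.seg = t2.seg. A NULL in a compared column never satisfies the condition.
- t1 (player_id=6, seg=NU) has no partner → padded with NULL.
- t1 (player_id=4, seg=TH) has no partner → padded with NULL.
- t1 (player_id=2, seg=TH) has no partner → padded with NULL.
- t1 (player_id=4, seg=NU) has no partner → padded with NULL.
- t1 (player_id=6, seg=TH) has no partner → padded with NULL.
- t1 (player_id=8, seg=TH) has no partner → padded with NULL.
- t1 (player_id=2, seg=NU) has no partner → padded with NULL.
- t1 (player_id=5, seg=NU) has no partner → padded with NULL.
- t1 (player_id=1, seg=TH) has no partner → padded with NULL.
After projecting and ordering:
t2.player_id | t1.player_id | t2.opponent
NULL | 1 | NULL
NULL | 2 | NULL
NULL | 2 | NULL
NULL | 4 | NULL
NULL | 4 | NULL
NULL | 5 | NULL
NULL | 6 | NULL
NULL | 6 | NULL
NULL | 8 | NULL

(NULL, 1, NULL); (NULL, 2, NULL); (NULL, 2, NULL); (NULL, 4, NULL); (NULL, 4, NULL); (NULL, 5, NULL); (NULL, 6, NULL); (NULL, 6, NULL); (NULL, 8, NULL)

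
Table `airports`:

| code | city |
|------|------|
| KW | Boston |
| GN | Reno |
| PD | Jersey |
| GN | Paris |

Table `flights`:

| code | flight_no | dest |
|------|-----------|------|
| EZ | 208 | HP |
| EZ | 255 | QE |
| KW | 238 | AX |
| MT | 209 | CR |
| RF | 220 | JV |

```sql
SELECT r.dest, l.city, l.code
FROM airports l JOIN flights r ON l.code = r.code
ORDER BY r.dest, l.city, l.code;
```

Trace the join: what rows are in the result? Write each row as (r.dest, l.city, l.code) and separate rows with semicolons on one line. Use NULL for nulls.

(AX, Boston, KW)

INNER JOIN keeps only pairs where the ON condition holds.
Matching on l.code = r.code.
- l (code=KW) pairs with 1 row(s) of r.
- l (code=GN) has no partner → excluded.
- l (code=PD) has no partner → excluded.
- l (code=GN) has no partner → excluded.
After projecting and ordering:
r.dest | l.city | l.code
AX | Boston | KW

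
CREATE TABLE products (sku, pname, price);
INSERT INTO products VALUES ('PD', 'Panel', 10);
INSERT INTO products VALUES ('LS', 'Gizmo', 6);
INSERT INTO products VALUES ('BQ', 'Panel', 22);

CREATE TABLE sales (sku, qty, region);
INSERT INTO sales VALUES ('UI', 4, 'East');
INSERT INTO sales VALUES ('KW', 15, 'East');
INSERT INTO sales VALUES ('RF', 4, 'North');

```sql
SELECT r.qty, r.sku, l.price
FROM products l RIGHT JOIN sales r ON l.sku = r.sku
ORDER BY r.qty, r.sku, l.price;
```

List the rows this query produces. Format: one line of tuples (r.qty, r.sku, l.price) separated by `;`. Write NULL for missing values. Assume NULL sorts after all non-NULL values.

(4, RF, NULL); (4, UI, NULL); (15, KW, NULL)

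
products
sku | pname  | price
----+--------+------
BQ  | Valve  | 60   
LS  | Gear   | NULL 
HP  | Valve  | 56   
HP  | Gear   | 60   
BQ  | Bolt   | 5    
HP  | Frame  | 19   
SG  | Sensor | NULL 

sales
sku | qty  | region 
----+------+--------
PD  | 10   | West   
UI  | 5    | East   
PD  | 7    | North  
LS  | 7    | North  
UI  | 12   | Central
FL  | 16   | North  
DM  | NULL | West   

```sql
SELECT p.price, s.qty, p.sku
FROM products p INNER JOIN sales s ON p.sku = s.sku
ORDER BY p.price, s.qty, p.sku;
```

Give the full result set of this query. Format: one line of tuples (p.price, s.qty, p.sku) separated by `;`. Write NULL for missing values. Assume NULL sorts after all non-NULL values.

INNER JOIN keeps only pairs where the ON condition holds.
Matching on p.sku = s.sku.
- p (sku=BQ) has no partner → excluded.
- p (sku=LS) pairs with 1 row(s) of s.
- p (sku=HP) has no partner → excluded.
- p (sku=HP) has no partner → excluded.
- p (sku=BQ) has no partner → excluded.
- p (sku=HP) has no partner → excluded.
- p (sku=SG) has no partner → excluded.
After projecting and ordering:
p.price | s.qty | p.sku
NULL | 7 | LS

(NULL, 7, LS)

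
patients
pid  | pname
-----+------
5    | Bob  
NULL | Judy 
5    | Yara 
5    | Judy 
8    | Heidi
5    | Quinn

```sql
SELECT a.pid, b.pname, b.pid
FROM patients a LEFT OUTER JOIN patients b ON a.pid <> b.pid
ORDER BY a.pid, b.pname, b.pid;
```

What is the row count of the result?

9

LEFT JOIN keeps every row from `patients a`; unmatched rows get NULL for `patients b`'s columns.
Matching on a.pid <> b.pid. A NULL in a compared column never satisfies the condition.
- pid=5: 1 matching b row(s), so 1 row(s) emitted.
- pid=NULL: no b row matches, row kept with b columns NULL.
- pid=5: 1 matching b row(s), so 1 row(s) emitted.
- pid=5: 1 matching b row(s), so 1 row(s) emitted.
- pid=8: 4 matching b row(s), so 4 row(s) emitted.
- pid=5: 1 matching b row(s), so 1 row(s) emitted.
Total: 8 matched + 1 padded = 9 rows.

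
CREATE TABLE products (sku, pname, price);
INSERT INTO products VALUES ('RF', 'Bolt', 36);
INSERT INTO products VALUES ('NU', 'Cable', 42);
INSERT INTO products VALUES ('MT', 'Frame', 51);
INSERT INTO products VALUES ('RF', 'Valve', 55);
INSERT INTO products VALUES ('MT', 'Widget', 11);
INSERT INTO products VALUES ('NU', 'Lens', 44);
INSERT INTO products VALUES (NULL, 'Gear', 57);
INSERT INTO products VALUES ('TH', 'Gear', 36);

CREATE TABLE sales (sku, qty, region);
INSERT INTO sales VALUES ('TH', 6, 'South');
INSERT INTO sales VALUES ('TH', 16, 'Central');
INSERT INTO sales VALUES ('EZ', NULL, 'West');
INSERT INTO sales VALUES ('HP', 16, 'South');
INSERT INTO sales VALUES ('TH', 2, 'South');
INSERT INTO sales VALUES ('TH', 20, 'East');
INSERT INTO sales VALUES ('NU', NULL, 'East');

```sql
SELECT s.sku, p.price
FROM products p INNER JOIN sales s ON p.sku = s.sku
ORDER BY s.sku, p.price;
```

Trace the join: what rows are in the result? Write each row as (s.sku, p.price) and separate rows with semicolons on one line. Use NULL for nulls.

INNER JOIN keeps only pairs where the ON condition holds.
Matching on p.sku = s.sku. A NULL in a compared column never satisfies the condition.
- p[0] sku=RF → no match; dropped.
- p[1] sku=NU → 1 match(es) in s → 1 row(s).
- p[2] sku=MT → no match; dropped.
- p[3] sku=RF → no match; dropped.
- p[4] sku=MT → no match; dropped.
- p[5] sku=NU → 1 match(es) in s → 1 row(s).
- p[6] sku=NULL → no match; dropped.
- p[7] sku=TH → 4 match(es) in s → 4 row(s).
After projecting and ordering:
s.sku | p.price
NU | 42
NU | 44
TH | 36
TH | 36
TH | 36
TH | 36

(NU, 42); (NU, 44); (TH, 36); (TH, 36); (TH, 36); (TH, 36)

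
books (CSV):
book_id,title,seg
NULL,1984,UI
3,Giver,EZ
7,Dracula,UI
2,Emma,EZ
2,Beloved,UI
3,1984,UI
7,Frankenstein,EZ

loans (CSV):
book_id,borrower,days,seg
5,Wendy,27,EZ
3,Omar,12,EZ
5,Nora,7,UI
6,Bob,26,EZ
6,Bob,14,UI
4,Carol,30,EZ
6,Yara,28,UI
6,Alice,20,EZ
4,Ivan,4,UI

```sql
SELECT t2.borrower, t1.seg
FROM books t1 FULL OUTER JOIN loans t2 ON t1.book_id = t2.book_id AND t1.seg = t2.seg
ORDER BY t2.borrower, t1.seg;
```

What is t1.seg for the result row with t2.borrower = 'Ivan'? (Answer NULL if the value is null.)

FULL OUTER JOIN keeps every row from both sides; unmatched rows get NULL for the other side's columns.
Matching on t1.book_id = t2.book_id AND t1.seg = t2.seg. A NULL in a compared column never satisfies the condition.
- t1 row (book_id=NULL, seg=UI): no match → kept, t2 columns NULL.
- t1 row (book_id=3, seg=EZ): matches 1 t2 row(s) → 1 output row(s).
- t1 row (book_id=7, seg=UI): no match → kept, t2 columns NULL.
- t1 row (book_id=2, seg=EZ): no match → kept, t2 columns NULL.
- t1 row (book_id=2, seg=UI): no match → kept, t2 columns NULL.
- t1 row (book_id=3, seg=UI): no match → kept, t2 columns NULL.
- t1 row (book_id=7, seg=EZ): no match → kept, t2 columns NULL.
- 8 t2 row(s) had no t1 match → kept, t1 columns NULL.

NULL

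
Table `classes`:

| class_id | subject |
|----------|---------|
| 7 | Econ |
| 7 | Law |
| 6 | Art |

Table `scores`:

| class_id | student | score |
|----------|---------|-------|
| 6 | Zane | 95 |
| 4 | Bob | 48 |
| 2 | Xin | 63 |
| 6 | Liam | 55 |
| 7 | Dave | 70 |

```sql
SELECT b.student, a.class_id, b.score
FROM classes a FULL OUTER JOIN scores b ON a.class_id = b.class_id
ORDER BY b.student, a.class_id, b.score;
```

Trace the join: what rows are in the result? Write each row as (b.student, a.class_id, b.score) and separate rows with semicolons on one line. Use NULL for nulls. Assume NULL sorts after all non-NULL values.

FULL OUTER JOIN keeps every row from both sides; unmatched rows get NULL for the other side's columns.
Matching on a.class_id = b.class_id.
- a[0] class_id=7 → 1 match(es) in b → 1 row(s).
- a[1] class_id=7 → 1 match(es) in b → 1 row(s).
- a[2] class_id=6 → 2 match(es) in b → 2 row(s).
- 2 b row(s) had no a match → kept, a columns NULL.
After projecting and ordering:
b.student | a.class_id | b.score
Bob | NULL | 48
Dave | 7 | 70
Dave | 7 | 70
Liam | 6 | 55
Xin | NULL | 63
Zane | 6 | 95

(Bob, NULL, 48); (Dave, 7, 70); (Dave, 7, 70); (Liam, 6, 55); (Xin, NULL, 63); (Zane, 6, 95)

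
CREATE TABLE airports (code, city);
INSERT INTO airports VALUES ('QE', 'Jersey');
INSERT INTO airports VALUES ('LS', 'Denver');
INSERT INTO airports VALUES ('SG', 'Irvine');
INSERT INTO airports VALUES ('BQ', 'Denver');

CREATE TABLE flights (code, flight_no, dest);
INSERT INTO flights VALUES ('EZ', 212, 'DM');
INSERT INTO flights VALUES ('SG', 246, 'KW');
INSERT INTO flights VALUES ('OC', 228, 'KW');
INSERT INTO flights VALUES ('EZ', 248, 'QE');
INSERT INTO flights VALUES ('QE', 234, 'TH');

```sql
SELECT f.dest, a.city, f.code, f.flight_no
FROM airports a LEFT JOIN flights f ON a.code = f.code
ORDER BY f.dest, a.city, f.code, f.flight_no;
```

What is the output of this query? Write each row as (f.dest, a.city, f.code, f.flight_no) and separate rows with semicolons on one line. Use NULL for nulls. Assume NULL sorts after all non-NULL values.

LEFT JOIN keeps every row from `airports`; unmatched rows get NULL for `flights`'s columns.
Matching on a.code = f.code.
Matched pairs: 2; unmatched a rows kept: 2.

(KW, Irvine, SG, 246); (TH, Jersey, QE, 234); (NULL, Denver, NULL, NULL); (NULL, Denver, NULL, NULL)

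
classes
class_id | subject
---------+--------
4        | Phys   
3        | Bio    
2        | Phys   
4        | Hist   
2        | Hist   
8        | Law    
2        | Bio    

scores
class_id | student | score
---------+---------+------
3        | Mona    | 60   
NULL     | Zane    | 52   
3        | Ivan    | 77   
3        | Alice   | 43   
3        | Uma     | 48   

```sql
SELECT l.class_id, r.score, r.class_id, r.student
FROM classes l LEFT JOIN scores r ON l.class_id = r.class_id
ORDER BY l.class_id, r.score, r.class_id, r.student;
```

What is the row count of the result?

LEFT JOIN keeps every row from `classes`; unmatched rows get NULL for `scores`'s columns.
Matching on l.class_id = r.class_id. A NULL in a compared column never satisfies the condition.
Matched pairs: 4; unmatched l rows kept: 6.
Total: 4 matched + 6 padded = 10 rows.

10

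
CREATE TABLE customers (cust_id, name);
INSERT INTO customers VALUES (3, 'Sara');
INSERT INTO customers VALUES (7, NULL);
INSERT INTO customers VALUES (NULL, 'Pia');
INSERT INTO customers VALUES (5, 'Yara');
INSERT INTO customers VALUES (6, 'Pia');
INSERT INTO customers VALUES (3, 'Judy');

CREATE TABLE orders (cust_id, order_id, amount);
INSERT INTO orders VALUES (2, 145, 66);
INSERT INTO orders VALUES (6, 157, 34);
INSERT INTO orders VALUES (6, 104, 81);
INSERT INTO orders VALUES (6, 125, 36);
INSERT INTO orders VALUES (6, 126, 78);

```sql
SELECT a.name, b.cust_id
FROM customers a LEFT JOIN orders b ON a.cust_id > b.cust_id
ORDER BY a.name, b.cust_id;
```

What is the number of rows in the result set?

10

LEFT JOIN keeps every row from `customers`; unmatched rows get NULL for `orders`'s columns.
Matching on a.cust_id > b.cust_id. A NULL in a compared column never satisfies the condition.
- cust_id=3: 1 matching b row(s), so 1 row(s) emitted.
- cust_id=7: 5 matching b row(s), so 5 row(s) emitted.
- cust_id=NULL: no b row matches, row kept with b columns NULL.
- cust_id=5: 1 matching b row(s), so 1 row(s) emitted.
- cust_id=6: 1 matching b row(s), so 1 row(s) emitted.
- cust_id=3: 1 matching b row(s), so 1 row(s) emitted.
Total: 9 matched + 1 padded = 10 rows.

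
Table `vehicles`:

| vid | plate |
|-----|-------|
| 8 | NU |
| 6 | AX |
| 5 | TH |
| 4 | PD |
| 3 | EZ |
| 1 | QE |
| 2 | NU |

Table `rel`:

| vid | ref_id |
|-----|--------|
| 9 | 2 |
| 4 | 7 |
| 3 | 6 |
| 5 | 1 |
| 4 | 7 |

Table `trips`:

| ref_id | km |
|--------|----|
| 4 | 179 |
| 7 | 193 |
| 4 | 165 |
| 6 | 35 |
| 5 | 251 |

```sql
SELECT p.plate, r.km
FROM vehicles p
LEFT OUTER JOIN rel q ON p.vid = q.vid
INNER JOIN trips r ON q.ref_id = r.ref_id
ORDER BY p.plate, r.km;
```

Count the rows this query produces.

Step 1 — p LEFT JOIN q on vid → 8 row(s).
Then INNER JOIN `trips r` on ref_id: keep only rows whose q.ref_id appears in r.
Result: 3 row(s).

3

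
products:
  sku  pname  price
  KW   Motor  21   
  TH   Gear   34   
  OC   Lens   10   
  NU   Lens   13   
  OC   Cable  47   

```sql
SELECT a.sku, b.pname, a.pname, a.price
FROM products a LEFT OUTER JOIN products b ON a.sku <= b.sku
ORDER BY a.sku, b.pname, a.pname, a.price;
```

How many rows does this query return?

16

LEFT JOIN keeps every row from `products a`; unmatched rows get NULL for `products b`'s columns.
Matching on a.sku <= b.sku.
- sku=KW: 5 matching b row(s), so 5 row(s) emitted.
- sku=TH: 1 matching b row(s), so 1 row(s) emitted.
- sku=OC: 3 matching b row(s), so 3 row(s) emitted.
- sku=NU: 4 matching b row(s), so 4 row(s) emitted.
- sku=OC: 3 matching b row(s), so 3 row(s) emitted.
Total: 16 rows.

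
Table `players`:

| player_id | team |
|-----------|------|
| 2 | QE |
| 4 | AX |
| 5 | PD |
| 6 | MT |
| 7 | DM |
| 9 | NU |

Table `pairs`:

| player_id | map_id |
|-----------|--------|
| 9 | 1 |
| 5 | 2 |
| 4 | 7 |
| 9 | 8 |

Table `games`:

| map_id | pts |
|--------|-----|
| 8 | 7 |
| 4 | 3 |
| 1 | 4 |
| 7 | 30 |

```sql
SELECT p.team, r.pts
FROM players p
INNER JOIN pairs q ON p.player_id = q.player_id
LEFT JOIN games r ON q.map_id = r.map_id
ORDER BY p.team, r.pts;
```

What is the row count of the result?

4

Joins associate left-to-right: players INNER JOIN pairs on player_id gives 4 intermediate row(s).
Then LEFT JOIN `games r` on map_id: each of those 4 rows is kept; rows whose q.map_id has no match in r get NULL for r's columns.
Result: 4 row(s).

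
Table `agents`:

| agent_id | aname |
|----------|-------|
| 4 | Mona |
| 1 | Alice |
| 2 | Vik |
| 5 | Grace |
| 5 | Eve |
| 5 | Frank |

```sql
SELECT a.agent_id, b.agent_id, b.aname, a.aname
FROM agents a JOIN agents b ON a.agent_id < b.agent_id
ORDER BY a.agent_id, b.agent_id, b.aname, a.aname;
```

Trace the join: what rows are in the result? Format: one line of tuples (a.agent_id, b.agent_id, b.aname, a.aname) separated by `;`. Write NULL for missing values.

INNER JOIN keeps only pairs where the ON condition holds.
Matching on a.agent_id < b.agent_id.
Matched pairs: 12.

(1, 2, Vik, Alice); (1, 4, Mona, Alice); (1, 5, Eve, Alice); (1, 5, Frank, Alice); (1, 5, Grace, Alice); (2, 4, Mona, Vik); (2, 5, Eve, Vik); (2, 5, Frank, Vik); (2, 5, Grace, Vik); (4, 5, Eve, Mona); (4, 5, Frank, Mona); (4, 5, Grace, Mona)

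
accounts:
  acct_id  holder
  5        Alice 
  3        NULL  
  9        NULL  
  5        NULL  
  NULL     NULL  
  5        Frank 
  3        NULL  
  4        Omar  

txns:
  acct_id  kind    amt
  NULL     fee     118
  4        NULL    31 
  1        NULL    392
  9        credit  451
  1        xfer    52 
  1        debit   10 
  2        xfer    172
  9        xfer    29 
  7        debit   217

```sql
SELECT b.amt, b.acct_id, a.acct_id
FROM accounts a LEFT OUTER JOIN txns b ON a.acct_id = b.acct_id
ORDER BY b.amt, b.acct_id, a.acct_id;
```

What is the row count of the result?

9

LEFT JOIN keeps every row from `accounts`; unmatched rows get NULL for `txns`'s columns.
Matching on a.acct_id = b.acct_id. A NULL in a compared column never satisfies the condition.
- acct_id=5: no b row matches, row kept with b columns NULL.
- acct_id=3: no b row matches, row kept with b columns NULL.
- acct_id=9: 2 matching b row(s), so 2 row(s) emitted.
- acct_id=5: no b row matches, row kept with b columns NULL.
- acct_id=NULL: no b row matches, row kept with b columns NULL.
- acct_id=5: no b row matches, row kept with b columns NULL.
- acct_id=3: no b row matches, row kept with b columns NULL.
- acct_id=4: 1 matching b row(s), so 1 row(s) emitted.
Total: 3 matched + 6 padded = 9 rows.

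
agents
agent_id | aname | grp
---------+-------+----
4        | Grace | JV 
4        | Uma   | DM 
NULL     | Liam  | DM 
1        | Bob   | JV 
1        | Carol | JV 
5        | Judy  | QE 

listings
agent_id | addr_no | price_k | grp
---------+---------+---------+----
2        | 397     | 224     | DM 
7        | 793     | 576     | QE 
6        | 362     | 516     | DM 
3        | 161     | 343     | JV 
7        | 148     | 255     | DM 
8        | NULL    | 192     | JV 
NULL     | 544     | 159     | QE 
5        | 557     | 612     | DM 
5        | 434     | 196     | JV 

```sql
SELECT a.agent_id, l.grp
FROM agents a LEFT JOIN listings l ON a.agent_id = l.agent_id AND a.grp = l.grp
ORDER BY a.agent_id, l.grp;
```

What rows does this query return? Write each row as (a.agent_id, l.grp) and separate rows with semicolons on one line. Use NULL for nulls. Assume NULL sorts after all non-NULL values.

LEFT JOIN keeps every row from `agents`; unmatched rows get NULL for `listings`'s columns.
Matching on a.agent_id = l.agent_id AND a.grp = l.grp. A NULL in a compared column never satisfies the condition.
- a (agent_id=4, grp=JV) has no partner → padded with NULL.
- a (agent_id=4, grp=DM) has no partner → padded with NULL.
- a (agent_id=NULL, grp=DM) has no partner → padded with NULL.
- a (agent_id=1, grp=JV) has no partner → padded with NULL.
- a (agent_id=1, grp=JV) has no partner → padded with NULL.
- a (agent_id=5, grp=QE) has no partner → padded with NULL.
After projecting and ordering:
a.agent_id | l.grp
1 | NULL
1 | NULL
4 | NULL
4 | NULL
5 | NULL
NULL | NULL

(1, NULL); (1, NULL); (4, NULL); (4, NULL); (5, NULL); (NULL, NULL)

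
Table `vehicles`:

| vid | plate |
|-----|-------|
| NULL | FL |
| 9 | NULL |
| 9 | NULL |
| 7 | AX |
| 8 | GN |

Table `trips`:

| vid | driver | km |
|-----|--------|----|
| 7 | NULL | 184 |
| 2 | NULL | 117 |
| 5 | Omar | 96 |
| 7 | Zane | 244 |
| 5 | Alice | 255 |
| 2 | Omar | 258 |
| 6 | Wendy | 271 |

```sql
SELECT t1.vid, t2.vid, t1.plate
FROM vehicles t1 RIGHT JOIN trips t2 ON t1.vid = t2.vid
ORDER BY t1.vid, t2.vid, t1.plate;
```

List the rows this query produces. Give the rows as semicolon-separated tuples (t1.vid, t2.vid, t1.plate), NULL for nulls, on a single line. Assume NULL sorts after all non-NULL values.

(7, 7, AX); (7, 7, AX); (NULL, 2, NULL); (NULL, 2, NULL); (NULL, 5, NULL); (NULL, 5, NULL); (NULL, 6, NULL)

RIGHT JOIN keeps every row from `trips`; unmatched rows get NULL for `vehicles`'s columns.
Matching on t1.vid = t2.vid. A NULL in a compared column never satisfies the condition.
- t1 (vid=NULL) has no partner in t2.
- t1 (vid=9) has no partner in t2.
- t1 (vid=9) has no partner in t2.
- t1 (vid=7) pairs with 2 row(s) of t2.
- t1 (vid=8) has no partner in t2.
- 5 t2 row(s) had no t1 match → kept, t1 columns NULL.
After projecting and ordering:
t1.vid | t2.vid | t1.plate
7 | 7 | AX
7 | 7 | AX
NULL | 2 | NULL
NULL | 2 | NULL
NULL | 5 | NULL
NULL | 5 | NULL
NULL | 6 | NULL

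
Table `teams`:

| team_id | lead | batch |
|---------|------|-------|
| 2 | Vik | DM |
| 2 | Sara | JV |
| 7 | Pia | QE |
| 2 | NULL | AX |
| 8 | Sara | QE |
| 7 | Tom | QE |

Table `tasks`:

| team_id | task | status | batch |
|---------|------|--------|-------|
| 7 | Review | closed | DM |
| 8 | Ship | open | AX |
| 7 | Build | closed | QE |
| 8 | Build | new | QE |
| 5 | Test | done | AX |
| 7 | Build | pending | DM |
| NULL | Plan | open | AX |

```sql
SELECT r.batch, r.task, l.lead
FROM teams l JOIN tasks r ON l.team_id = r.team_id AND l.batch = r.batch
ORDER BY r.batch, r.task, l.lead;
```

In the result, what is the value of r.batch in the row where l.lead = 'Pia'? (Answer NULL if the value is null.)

QE

INNER JOIN keeps only pairs where the ON condition holds.
Matching on l.team_id = r.team_id AND l.batch = r.batch. A NULL in a compared column never satisfies the condition.
- team_id=2, batch=DM: no matching r row, dropped.
- team_id=2, batch=JV: no matching r row, dropped.
- team_id=7, batch=QE: 1 matching r row(s), so 1 row(s) emitted.
- team_id=2, batch=AX: no matching r row, dropped.
- team_id=8, batch=QE: 1 matching r row(s), so 1 row(s) emitted.
- team_id=7, batch=QE: 1 matching r row(s), so 1 row(s) emitted.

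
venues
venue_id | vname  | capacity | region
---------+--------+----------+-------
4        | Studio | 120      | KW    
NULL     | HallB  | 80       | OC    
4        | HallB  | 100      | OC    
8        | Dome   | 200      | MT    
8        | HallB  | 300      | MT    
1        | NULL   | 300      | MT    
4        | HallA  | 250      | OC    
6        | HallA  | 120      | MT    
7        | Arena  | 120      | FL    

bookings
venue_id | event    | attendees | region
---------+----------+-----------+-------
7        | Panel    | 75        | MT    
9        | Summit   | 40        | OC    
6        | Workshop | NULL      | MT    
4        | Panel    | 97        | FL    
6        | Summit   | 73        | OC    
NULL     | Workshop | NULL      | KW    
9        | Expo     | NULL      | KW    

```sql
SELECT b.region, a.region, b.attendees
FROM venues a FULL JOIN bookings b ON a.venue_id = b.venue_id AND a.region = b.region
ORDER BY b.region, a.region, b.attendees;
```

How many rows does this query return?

FULL OUTER JOIN keeps every row from both sides; unmatched rows get NULL for the other side's columns.
Matching on a.venue_id = b.venue_id AND a.region = b.region. A NULL in a compared column never satisfies the condition.
- a row (venue_id=4, region=KW): no match → kept, b columns NULL.
- a row (venue_id=NULL, region=OC): no match → kept, b columns NULL.
- a row (venue_id=4, region=OC): no match → kept, b columns NULL.
- a row (venue_id=8, region=MT): no match → kept, b columns NULL.
- a row (venue_id=8, region=MT): no match → kept, b columns NULL.
- a row (venue_id=1, region=MT): no match → kept, b columns NULL.
- a row (venue_id=4, region=OC): no match → kept, b columns NULL.
- a row (venue_id=6, region=MT): matches 1 b row(s) → 1 output row(s).
- a row (venue_id=7, region=FL): no match → kept, b columns NULL.
- plus 6 unmatched b row(s), each kept with NULL a columns.
Total: 1 matched + 14 padded = 15 rows.

15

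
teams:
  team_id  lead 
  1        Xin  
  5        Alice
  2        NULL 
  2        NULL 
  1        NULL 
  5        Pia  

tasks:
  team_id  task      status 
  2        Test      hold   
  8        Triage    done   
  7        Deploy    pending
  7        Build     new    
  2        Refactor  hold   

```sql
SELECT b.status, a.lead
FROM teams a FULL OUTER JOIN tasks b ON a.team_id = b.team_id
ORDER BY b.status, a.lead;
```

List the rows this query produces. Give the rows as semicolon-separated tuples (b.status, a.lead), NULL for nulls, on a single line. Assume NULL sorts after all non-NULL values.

FULL OUTER JOIN keeps every row from both sides; unmatched rows get NULL for the other side's columns.
Matching on a.team_id = b.team_id.
Matched pairs: 4; unmatched a rows kept: 4; unmatched b rows kept: 3.

(done, NULL); (hold, NULL); (hold, NULL); (hold, NULL); (hold, NULL); (new, NULL); (pending, NULL); (NULL, Alice); (NULL, Pia); (NULL, Xin); (NULL, NULL)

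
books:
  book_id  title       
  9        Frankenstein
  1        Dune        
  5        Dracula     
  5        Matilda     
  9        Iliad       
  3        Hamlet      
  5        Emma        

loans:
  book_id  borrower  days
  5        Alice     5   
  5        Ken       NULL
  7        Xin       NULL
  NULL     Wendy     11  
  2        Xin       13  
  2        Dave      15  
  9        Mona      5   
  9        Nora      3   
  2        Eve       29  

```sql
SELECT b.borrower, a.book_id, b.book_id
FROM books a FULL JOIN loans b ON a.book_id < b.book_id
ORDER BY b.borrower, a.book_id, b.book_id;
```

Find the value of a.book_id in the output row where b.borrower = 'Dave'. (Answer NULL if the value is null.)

1

FULL OUTER JOIN keeps every row from both sides; unmatched rows get NULL for the other side's columns.
Matching on a.book_id < b.book_id. A NULL in a compared column never satisfies the condition.
- book_id=9: no b row matches, row kept with b columns NULL.
- book_id=1: 8 matching b row(s), so 8 row(s) emitted.
- book_id=5: 3 matching b row(s), so 3 row(s) emitted.
- book_id=5: 3 matching b row(s), so 3 row(s) emitted.
- book_id=9: no b row matches, row kept with b columns NULL.
- book_id=3: 5 matching b row(s), so 5 row(s) emitted.
- book_id=5: 3 matching b row(s), so 3 row(s) emitted.
- 1 b row(s) had no a match → kept, a columns NULL.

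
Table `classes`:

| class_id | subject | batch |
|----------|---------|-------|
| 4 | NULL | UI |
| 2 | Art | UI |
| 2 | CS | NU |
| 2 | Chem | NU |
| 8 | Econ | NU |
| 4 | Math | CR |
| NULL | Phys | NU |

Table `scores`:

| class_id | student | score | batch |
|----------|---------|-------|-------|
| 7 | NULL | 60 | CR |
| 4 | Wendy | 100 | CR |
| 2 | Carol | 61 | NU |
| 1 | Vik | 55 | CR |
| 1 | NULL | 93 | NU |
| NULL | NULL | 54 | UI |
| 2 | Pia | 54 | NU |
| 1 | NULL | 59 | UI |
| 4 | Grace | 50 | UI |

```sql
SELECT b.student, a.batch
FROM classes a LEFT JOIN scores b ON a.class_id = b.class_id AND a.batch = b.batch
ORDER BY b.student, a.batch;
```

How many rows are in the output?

LEFT JOIN keeps every row from `classes`; unmatched rows get NULL for `scores`'s columns.
Matching on a.class_id = b.class_id AND a.batch = b.batch. A NULL in a compared column never satisfies the condition.
- a (class_id=4, batch=UI) pairs with 1 row(s) of b.
- a (class_id=2, batch=UI) has no partner → padded with NULL.
- a (class_id=2, batch=NU) pairs with 2 row(s) of b.
- a (class_id=2, batch=NU) pairs with 2 row(s) of b.
- a (class_id=8, batch=NU) has no partner → padded with NULL.
- a (class_id=4, batch=CR) pairs with 1 row(s) of b.
- a (class_id=NULL, batch=NU) has no partner → padded with NULL.
Total: 6 matched + 3 padded = 9 rows.

9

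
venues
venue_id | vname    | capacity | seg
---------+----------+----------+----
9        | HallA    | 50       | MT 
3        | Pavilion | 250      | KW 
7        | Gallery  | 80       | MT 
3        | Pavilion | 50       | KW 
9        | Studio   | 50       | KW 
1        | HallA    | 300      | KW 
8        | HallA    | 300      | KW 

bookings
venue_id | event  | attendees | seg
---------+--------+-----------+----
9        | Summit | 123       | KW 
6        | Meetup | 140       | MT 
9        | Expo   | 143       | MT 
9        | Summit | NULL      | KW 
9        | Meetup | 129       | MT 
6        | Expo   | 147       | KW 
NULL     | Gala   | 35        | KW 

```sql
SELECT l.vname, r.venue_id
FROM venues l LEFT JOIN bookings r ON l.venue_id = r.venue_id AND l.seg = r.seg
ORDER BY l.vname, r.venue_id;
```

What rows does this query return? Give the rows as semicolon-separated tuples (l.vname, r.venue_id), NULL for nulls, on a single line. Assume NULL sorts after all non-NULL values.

LEFT JOIN keeps every row from `venues`; unmatched rows get NULL for `bookings`'s columns.
Matching on l.venue_id = r.venue_id AND l.seg = r.seg. A NULL in a compared column never satisfies the condition.
- l[0] venue_id=9, seg=MT → 2 match(es) in r → 2 row(s).
- l[1] venue_id=3, seg=KW → no match; kept with NULLs on the r side.
- l[2] venue_id=7, seg=MT → no match; kept with NULLs on the r side.
- l[3] venue_id=3, seg=KW → no match; kept with NULLs on the r side.
- l[4] venue_id=9, seg=KW → 2 match(es) in r → 2 row(s).
- l[5] venue_id=1, seg=KW → no match; kept with NULLs on the r side.
- l[6] venue_id=8, seg=KW → no match; kept with NULLs on the r side.
After projecting and ordering:
l.vname | r.venue_id
Gallery | NULL
HallA | 9
HallA | 9
HallA | NULL
HallA | NULL
Pavilion | NULL
Pavilion | NULL
Studio | 9
Studio | 9

(Gallery, NULL); (HallA, 9); (HallA, 9); (HallA, NULL); (HallA, NULL); (Pavilion, NULL); (Pavilion, NULL); (Studio, 9); (Studio, 9)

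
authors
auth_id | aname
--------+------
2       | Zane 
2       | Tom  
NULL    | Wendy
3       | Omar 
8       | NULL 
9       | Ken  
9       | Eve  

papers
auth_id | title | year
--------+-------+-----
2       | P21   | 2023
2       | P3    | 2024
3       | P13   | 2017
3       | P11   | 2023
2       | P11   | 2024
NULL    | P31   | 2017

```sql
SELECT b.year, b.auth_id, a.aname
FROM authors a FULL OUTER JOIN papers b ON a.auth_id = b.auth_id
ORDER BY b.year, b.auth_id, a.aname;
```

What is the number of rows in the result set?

13

FULL OUTER JOIN keeps every row from both sides; unmatched rows get NULL for the other side's columns.
Matching on a.auth_id = b.auth_id. A NULL in a compared column never satisfies the condition.
Matched pairs: 8; unmatched a rows kept: 4; unmatched b rows kept: 1.
Total: 8 matched + 5 padded = 13 rows.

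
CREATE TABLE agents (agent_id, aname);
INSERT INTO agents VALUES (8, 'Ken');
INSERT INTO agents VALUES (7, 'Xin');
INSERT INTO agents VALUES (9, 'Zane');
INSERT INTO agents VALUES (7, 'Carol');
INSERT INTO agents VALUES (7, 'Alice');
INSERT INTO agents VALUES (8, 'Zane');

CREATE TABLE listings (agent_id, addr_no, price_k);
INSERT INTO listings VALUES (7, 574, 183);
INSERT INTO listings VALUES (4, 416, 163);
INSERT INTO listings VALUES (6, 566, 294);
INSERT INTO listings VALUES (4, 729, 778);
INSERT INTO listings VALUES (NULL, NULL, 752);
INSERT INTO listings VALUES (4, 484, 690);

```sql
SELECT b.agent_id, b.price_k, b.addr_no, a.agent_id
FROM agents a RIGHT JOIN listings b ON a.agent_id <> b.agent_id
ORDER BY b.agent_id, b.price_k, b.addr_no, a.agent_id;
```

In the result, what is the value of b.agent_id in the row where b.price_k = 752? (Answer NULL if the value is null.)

NULL

RIGHT JOIN keeps every row from `listings`; unmatched rows get NULL for `agents`'s columns.
Matching on a.agent_id <> b.agent_id. A NULL in a compared column never satisfies the condition.
- a row (agent_id=8): matches 5 b row(s) → 5 output row(s).
- a row (agent_id=7): matches 4 b row(s) → 4 output row(s).
- a row (agent_id=9): matches 5 b row(s) → 5 output row(s).
- a row (agent_id=7): matches 4 b row(s) → 4 output row(s).
- a row (agent_id=7): matches 4 b row(s) → 4 output row(s).
- a row (agent_id=8): matches 5 b row(s) → 5 output row(s).
- 1 row(s) from b found no a partner → padded with NULL.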